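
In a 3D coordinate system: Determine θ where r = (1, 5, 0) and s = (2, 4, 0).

r·s = 1·2 + 5·4 + 0·0 = 2 + 20 + 0 = 22
|r| = √(1² + 5² + 0²) = √26 ≈ 5.099
|s| = √(2² + 4² + 0²) = √20 ≈ 4.472
cos θ = (r·s)/(|r||s|) = 22/(5.099·4.472) ≈ 0.9648
θ = arccos(0.9648) ≈ 15.26°

15.26°


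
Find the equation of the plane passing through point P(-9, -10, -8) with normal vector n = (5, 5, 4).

The plane through P with normal n = (a, b, c) satisfies n·(r - P) = 0,
i.e. ax + by + cz = a·x₀ + b·y₀ + c·z₀.
d = 5·(-9) + 5·(-10) + 4·(-8)
  = -45 - 50 - 32
  = -127
Equation: 5x + 5y + 4z = -127

5x + 5y + 4z = -127


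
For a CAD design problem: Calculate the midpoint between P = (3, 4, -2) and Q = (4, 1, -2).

M = ((x₁+x₂)/2, (y₁+y₂)/2, (z₁+z₂)/2)
  = ((3 + 4)/2, (4 + 1)/2, (-2 - 2)/2)
  = (7/2, 5/2, -4/2)
  = (3.5, 2.5, -2)

(3.5, 2.5, -2)


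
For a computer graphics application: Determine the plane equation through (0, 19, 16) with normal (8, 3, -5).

The plane through P with normal n = (a, b, c) satisfies n·(r - P) = 0,
i.e. ax + by + cz = a·x₀ + b·y₀ + c·z₀.
d = 8·0 + 3·19 + (-5)·16
  = 0 + 57 - 80
  = -23
Equation: 8x + 3y - 5z = -23

8x + 3y - 5z = -23


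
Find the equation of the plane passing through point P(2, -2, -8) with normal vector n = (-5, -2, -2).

The plane through P with normal n = (a, b, c) satisfies n·(r - P) = 0,
i.e. ax + by + cz = a·x₀ + b·y₀ + c·z₀.
d = (-5)·2 + (-2)·(-2) + (-2)·(-8)
  = -10 + 4 + 16
  = 10
Equation: -5x - 2y - 2z = 10

-5x - 2y - 2z = 10


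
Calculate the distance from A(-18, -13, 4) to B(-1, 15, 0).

d = √[(x₂-x₁)² + (y₂-y₁)² + (z₂-z₁)²]
  = √[17² + 28² + (-4)²]
  = √[289 + 784 + 16]
  = √1089
  ≈ 33

33


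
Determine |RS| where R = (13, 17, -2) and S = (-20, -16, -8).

d = √[(x₂-x₁)² + (y₂-y₁)² + (z₂-z₁)²]
  = √[(-33)² + (-33)² + (-6)²]
  = √[1089 + 1089 + 36]
  = √2214
  ≈ 47.05

47.05


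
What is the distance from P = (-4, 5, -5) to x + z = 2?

distance = |a·x₀ + b·y₀ + c·z₀ - d| / √(a² + b² + c²)
  = |1·(-4) + 0·5 + 1·(-5) - 2| / √(1² + 0² + 1²)
  = |-4 + 0 - 5 - 2| / √(1 + 0 + 1)
  = |-11| / √2
  = 11 / 1.414
  ≈ 7.778

7.778


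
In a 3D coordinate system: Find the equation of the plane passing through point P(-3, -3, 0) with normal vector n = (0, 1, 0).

The plane through P with normal n = (a, b, c) satisfies n·(r - P) = 0,
i.e. ax + by + cz = a·x₀ + b·y₀ + c·z₀.
d = 0·(-3) + 1·(-3) + 0·0
  = 0 - 3 + 0
  = -3
Equation: y = -3

y = -3


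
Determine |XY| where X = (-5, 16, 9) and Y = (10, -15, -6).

d = √[(x₂-x₁)² + (y₂-y₁)² + (z₂-z₁)²]
  = √[15² + (-31)² + (-15)²]
  = √[225 + 961 + 225]
  = √1411
  ≈ 37.56

37.56


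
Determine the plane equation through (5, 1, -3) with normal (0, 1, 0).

The plane through P with normal n = (a, b, c) satisfies n·(r - P) = 0,
i.e. ax + by + cz = a·x₀ + b·y₀ + c·z₀.
d = 0·5 + 1·1 + 0·(-3)
  = 0 + 1 + 0
  = 1
Equation: y = 1

y = 1


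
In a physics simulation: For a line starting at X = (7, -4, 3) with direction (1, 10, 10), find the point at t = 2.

P(t) = X + t·d
  = (7 + 1·2, -4 + 10·2, 3 + 10·2)
  = (7 + 2, -4 + 20, 3 + 20)
  = (9, 16, 23)

(9, 16, 23)


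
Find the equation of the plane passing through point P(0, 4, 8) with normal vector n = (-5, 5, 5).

The plane through P with normal n = (a, b, c) satisfies n·(r - P) = 0,
i.e. ax + by + cz = a·x₀ + b·y₀ + c·z₀.
d = (-5)·0 + 5·4 + 5·8
  = 0 + 20 + 40
  = 60
Equation: -5x + 5y + 5z = 60

-5x + 5y + 5z = 60


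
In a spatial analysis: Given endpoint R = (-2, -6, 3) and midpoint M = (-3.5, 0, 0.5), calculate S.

S = 2M - R
  = (2·(-3.5) - (-2), 2·0 - (-6), 2·0.5 - 3)
  = (-7 + 2, 0 + 6, 1 - 3)
  = (-5, 6, -2)

(-5, 6, -2)


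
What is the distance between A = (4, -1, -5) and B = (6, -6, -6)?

d = √[(x₂-x₁)² + (y₂-y₁)² + (z₂-z₁)²]
  = √[2² + (-5)² + (-1)²]
  = √[4 + 25 + 1]
  = √30
  ≈ 5.477

5.477


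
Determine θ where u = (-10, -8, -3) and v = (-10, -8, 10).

u·v = (-10)·(-10) + (-8)·(-8) + (-3)·10 = 100 + 64 - 30 = 134
|u| = √((-10)² + (-8)² + (-3)²) = √173 ≈ 13.15
|v| = √((-10)² + (-8)² + 10²) = √264 ≈ 16.25
cos θ = (u·v)/(|u||v|) = 134/(13.15·16.25) ≈ 0.627
θ = arccos(0.627) ≈ 51.17°

51.17°


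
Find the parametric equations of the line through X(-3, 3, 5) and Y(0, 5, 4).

Direction vector d = Y - X = (0 + 3, 5 - 3, 4 - 5) = (3, 2, -1)
Parametric form r = X + t·d:
x = -3 + 3t, y = 3 + 2t, z = 5 - t

x = -3 + 3t, y = 3 + 2t, z = 5 - t


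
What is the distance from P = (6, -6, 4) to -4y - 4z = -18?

distance = |a·x₀ + b·y₀ + c·z₀ - d| / √(a² + b² + c²)
  = |0·6 + (-4)·(-6) + (-4)·4 - (-18)| / √(0² + (-4)² + (-4)²)
  = |0 + 24 - 16 + 18| / √(0 + 16 + 16)
  = |26| / √32
  = 26 / 5.657
  ≈ 4.596

4.596


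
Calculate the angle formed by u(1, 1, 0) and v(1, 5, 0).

u·v = 1·1 + 1·5 + 0·0 = 1 + 5 + 0 = 6
|u| = √(1² + 1² + 0²) = √2 ≈ 1.414
|v| = √(1² + 5² + 0²) = √26 ≈ 5.099
cos θ = (u·v)/(|u||v|) = 6/(1.414·5.099) ≈ 0.8321
θ = arccos(0.8321) ≈ 33.69°

33.69°


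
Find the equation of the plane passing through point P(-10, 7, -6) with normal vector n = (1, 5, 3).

The plane through P with normal n = (a, b, c) satisfies n·(r - P) = 0,
i.e. ax + by + cz = a·x₀ + b·y₀ + c·z₀.
d = 1·(-10) + 5·7 + 3·(-6)
  = -10 + 35 - 18
  = 7
Equation: x + 5y + 3z = 7

x + 5y + 3z = 7


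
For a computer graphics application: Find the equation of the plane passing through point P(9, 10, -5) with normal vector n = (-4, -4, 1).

The plane through P with normal n = (a, b, c) satisfies n·(r - P) = 0,
i.e. ax + by + cz = a·x₀ + b·y₀ + c·z₀.
d = (-4)·9 + (-4)·10 + 1·(-5)
  = -36 - 40 - 5
  = -81
Equation: -4x - 4y + z = -81

-4x - 4y + z = -81


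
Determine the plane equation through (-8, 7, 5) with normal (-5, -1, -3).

The plane through P with normal n = (a, b, c) satisfies n·(r - P) = 0,
i.e. ax + by + cz = a·x₀ + b·y₀ + c·z₀.
d = (-5)·(-8) + (-1)·7 + (-3)·5
  = 40 - 7 - 15
  = 18
Equation: -5x - y - 3z = 18

-5x - y - 3z = 18


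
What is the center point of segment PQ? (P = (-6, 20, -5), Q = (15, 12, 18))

M = ((x₁+x₂)/2, (y₁+y₂)/2, (z₁+z₂)/2)
  = ((-6 + 15)/2, (20 + 12)/2, (-5 + 18)/2)
  = (9/2, 32/2, 13/2)
  = (4.5, 16, 6.5)

(4.5, 16, 6.5)


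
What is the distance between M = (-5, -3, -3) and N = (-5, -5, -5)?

d = √[(x₂-x₁)² + (y₂-y₁)² + (z₂-z₁)²]
  = √[0² + (-2)² + (-2)²]
  = √[0 + 4 + 4]
  = √8
  ≈ 2.828

2.828


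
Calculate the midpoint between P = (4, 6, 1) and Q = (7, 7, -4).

M = ((x₁+x₂)/2, (y₁+y₂)/2, (z₁+z₂)/2)
  = ((4 + 7)/2, (6 + 7)/2, (1 - 4)/2)
  = (11/2, 13/2, -3/2)
  = (5.5, 6.5, -1.5)

(5.5, 6.5, -1.5)


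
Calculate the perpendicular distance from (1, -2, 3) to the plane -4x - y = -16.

distance = |a·x₀ + b·y₀ + c·z₀ - d| / √(a² + b² + c²)
  = |(-4)·1 + (-1)·(-2) + 0·3 - (-16)| / √((-4)² + (-1)² + 0²)
  = |-4 + 2 + 0 + 16| / √(16 + 1 + 0)
  = |14| / √17
  = 14 / 4.123
  ≈ 3.395

3.395


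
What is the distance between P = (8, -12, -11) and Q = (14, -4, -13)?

d = √[(x₂-x₁)² + (y₂-y₁)² + (z₂-z₁)²]
  = √[6² + 8² + (-2)²]
  = √[36 + 64 + 4]
  = √104
  ≈ 10.2

10.2


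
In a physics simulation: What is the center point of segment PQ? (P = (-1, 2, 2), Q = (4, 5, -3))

M = ((x₁+x₂)/2, (y₁+y₂)/2, (z₁+z₂)/2)
  = ((-1 + 4)/2, (2 + 5)/2, (2 - 3)/2)
  = (3/2, 7/2, -1/2)
  = (1.5, 3.5, -0.5)

(1.5, 3.5, -0.5)


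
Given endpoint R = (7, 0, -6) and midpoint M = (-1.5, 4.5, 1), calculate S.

S = 2M - R
  = (2·(-1.5) - 7, 2·4.5 - 0, 2·1 - (-6))
  = (-3 - 7, 9 + 0, 2 + 6)
  = (-10, 9, 8)

(-10, 9, 8)


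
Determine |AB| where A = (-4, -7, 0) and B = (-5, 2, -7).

d = √[(x₂-x₁)² + (y₂-y₁)² + (z₂-z₁)²]
  = √[(-1)² + 9² + (-7)²]
  = √[1 + 81 + 49]
  = √131
  ≈ 11.45

11.45


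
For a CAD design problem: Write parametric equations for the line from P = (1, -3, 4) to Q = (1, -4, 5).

Direction vector d = Q - P = (1 - 1, -4 + 3, 5 - 4) = (0, -1, 1)
Parametric form r = P + t·d:
x = 1, y = -3 - t, z = 4 + t

x = 1, y = -3 - t, z = 4 + t


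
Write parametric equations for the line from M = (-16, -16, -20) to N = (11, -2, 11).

Direction vector d = N - M = (11 + 16, -2 + 16, 11 + 20) = (27, 14, 31)
Parametric form r = M + t·d:
x = -16 + 27t, y = -16 + 14t, z = -20 + 31t

x = -16 + 27t, y = -16 + 14t, z = -20 + 31t


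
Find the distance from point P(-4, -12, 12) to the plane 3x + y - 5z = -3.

distance = |a·x₀ + b·y₀ + c·z₀ - d| / √(a² + b² + c²)
  = |3·(-4) + 1·(-12) + (-5)·12 - (-3)| / √(3² + 1² + (-5)²)
  = |-12 - 12 - 60 + 3| / √(9 + 1 + 25)
  = |-81| / √35
  = 81 / 5.916
  ≈ 13.69

13.69


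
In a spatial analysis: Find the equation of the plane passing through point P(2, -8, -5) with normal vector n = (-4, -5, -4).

The plane through P with normal n = (a, b, c) satisfies n·(r - P) = 0,
i.e. ax + by + cz = a·x₀ + b·y₀ + c·z₀.
d = (-4)·2 + (-5)·(-8) + (-4)·(-5)
  = -8 + 40 + 20
  = 52
Equation: -4x - 5y - 4z = 52

-4x - 5y - 4z = 52


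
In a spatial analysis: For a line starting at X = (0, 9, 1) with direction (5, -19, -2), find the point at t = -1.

P(t) = X + t·d
  = (0 + 5·(-1), 9 + (-19)·(-1), 1 + (-2)·(-1))
  = (0 - 5, 9 + 19, 1 + 2)
  = (-5, 28, 3)

(-5, 28, 3)


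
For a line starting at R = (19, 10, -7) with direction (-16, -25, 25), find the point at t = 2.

P(t) = R + t·d
  = (19 + (-16)·2, 10 + (-25)·2, -7 + 25·2)
  = (19 - 32, 10 - 50, -7 + 50)
  = (-13, -40, 43)

(-13, -40, 43)


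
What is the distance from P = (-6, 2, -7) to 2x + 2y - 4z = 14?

distance = |a·x₀ + b·y₀ + c·z₀ - d| / √(a² + b² + c²)
  = |2·(-6) + 2·2 + (-4)·(-7) - 14| / √(2² + 2² + (-4)²)
  = |-12 + 4 + 28 - 14| / √(4 + 4 + 16)
  = |6| / √24
  = 6 / 4.899
  ≈ 1.225

1.225


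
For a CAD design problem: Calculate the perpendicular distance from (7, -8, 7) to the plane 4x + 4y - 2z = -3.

distance = |a·x₀ + b·y₀ + c·z₀ - d| / √(a² + b² + c²)
  = |4·7 + 4·(-8) + (-2)·7 - (-3)| / √(4² + 4² + (-2)²)
  = |28 - 32 - 14 + 3| / √(16 + 16 + 4)
  = |-15| / √36
  = 15 / 6
  ≈ 2.5

2.5


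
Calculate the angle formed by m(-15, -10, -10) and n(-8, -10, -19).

m·n = (-15)·(-8) + (-10)·(-10) + (-10)·(-19) = 120 + 100 + 190 = 410
|m| = √((-15)² + (-10)² + (-10)²) = √425 ≈ 20.62
|n| = √((-8)² + (-10)² + (-19)²) = √525 ≈ 22.91
cos θ = (m·n)/(|m||n|) = 410/(20.62·22.91) ≈ 0.868
θ = arccos(0.868) ≈ 29.78°

29.78°


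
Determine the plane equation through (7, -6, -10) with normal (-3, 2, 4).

The plane through P with normal n = (a, b, c) satisfies n·(r - P) = 0,
i.e. ax + by + cz = a·x₀ + b·y₀ + c·z₀.
d = (-3)·7 + 2·(-6) + 4·(-10)
  = -21 - 12 - 40
  = -73
Equation: -3x + 2y + 4z = -73

-3x + 2y + 4z = -73


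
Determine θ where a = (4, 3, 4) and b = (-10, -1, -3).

a·b = 4·(-10) + 3·(-1) + 4·(-3) = -40 - 3 - 12 = -55
|a| = √(4² + 3² + 4²) = √41 ≈ 6.403
|b| = √((-10)² + (-1)² + (-3)²) = √110 ≈ 10.49
cos θ = (a·b)/(|a||b|) = -55/(6.403·10.49) ≈ -0.819
θ = arccos(-0.819) ≈ 145°

145°


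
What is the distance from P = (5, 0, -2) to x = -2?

distance = |a·x₀ + b·y₀ + c·z₀ - d| / √(a² + b² + c²)
  = |1·5 + 0·0 + 0·(-2) - (-2)| / √(1² + 0² + 0²)
  = |5 + 0 + 0 + 2| / √(1 + 0 + 0)
  = |7| / √1
  = 7 / 1
  ≈ 7

7


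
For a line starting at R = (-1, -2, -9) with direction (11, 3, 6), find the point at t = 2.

P(t) = R + t·d
  = (-1 + 11·2, -2 + 3·2, -9 + 6·2)
  = (-1 + 22, -2 + 6, -9 + 12)
  = (21, 4, 3)

(21, 4, 3)


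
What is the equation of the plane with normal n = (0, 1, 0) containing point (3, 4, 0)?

The plane through P with normal n = (a, b, c) satisfies n·(r - P) = 0,
i.e. ax + by + cz = a·x₀ + b·y₀ + c·z₀.
d = 0·3 + 1·4 + 0·0
  = 0 + 4 + 0
  = 4
Equation: y = 4

y = 4


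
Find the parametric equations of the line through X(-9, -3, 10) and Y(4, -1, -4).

Direction vector d = Y - X = (4 + 9, -1 + 3, -4 - 10) = (13, 2, -14)
Parametric form r = X + t·d:
x = -9 + 13t, y = -3 + 2t, z = 10 - 14t

x = -9 + 13t, y = -3 + 2t, z = 10 - 14t


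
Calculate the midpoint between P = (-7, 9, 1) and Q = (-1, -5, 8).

M = ((x₁+x₂)/2, (y₁+y₂)/2, (z₁+z₂)/2)
  = ((-7 - 1)/2, (9 - 5)/2, (1 + 8)/2)
  = (-8/2, 4/2, 9/2)
  = (-4, 2, 4.5)

(-4, 2, 4.5)


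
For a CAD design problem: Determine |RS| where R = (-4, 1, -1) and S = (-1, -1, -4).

d = √[(x₂-x₁)² + (y₂-y₁)² + (z₂-z₁)²]
  = √[3² + (-2)² + (-3)²]
  = √[9 + 4 + 9]
  = √22
  ≈ 4.69

4.69


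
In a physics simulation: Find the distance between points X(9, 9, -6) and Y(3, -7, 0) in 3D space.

d = √[(x₂-x₁)² + (y₂-y₁)² + (z₂-z₁)²]
  = √[(-6)² + (-16)² + 6²]
  = √[36 + 256 + 36]
  = √328
  ≈ 18.11

18.11


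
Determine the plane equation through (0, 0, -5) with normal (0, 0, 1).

The plane through P with normal n = (a, b, c) satisfies n·(r - P) = 0,
i.e. ax + by + cz = a·x₀ + b·y₀ + c·z₀.
d = 0·0 + 0·0 + 1·(-5)
  = 0 + 0 - 5
  = -5
Equation: z = -5

z = -5


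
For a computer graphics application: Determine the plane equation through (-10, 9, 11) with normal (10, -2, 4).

The plane through P with normal n = (a, b, c) satisfies n·(r - P) = 0,
i.e. ax + by + cz = a·x₀ + b·y₀ + c·z₀.
d = 10·(-10) + (-2)·9 + 4·11
  = -100 - 18 + 44
  = -74
Equation: 10x - 2y + 4z = -74

10x - 2y + 4z = -74


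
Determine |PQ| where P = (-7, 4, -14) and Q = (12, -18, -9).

d = √[(x₂-x₁)² + (y₂-y₁)² + (z₂-z₁)²]
  = √[19² + (-22)² + 5²]
  = √[361 + 484 + 25]
  = √870
  ≈ 29.5

29.5


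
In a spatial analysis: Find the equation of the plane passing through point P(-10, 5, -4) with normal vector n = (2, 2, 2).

The plane through P with normal n = (a, b, c) satisfies n·(r - P) = 0,
i.e. ax + by + cz = a·x₀ + b·y₀ + c·z₀.
d = 2·(-10) + 2·5 + 2·(-4)
  = -20 + 10 - 8
  = -18
Equation: 2x + 2y + 2z = -18

2x + 2y + 2z = -18


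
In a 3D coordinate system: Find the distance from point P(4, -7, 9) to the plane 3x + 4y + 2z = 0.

distance = |a·x₀ + b·y₀ + c·z₀ - d| / √(a² + b² + c²)
  = |3·4 + 4·(-7) + 2·9 - 0| / √(3² + 4² + 2²)
  = |12 - 28 + 18 + 0| / √(9 + 16 + 4)
  = |2| / √29
  = 2 / 5.385
  ≈ 0.3714

0.3714


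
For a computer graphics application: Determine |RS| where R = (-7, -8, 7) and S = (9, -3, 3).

d = √[(x₂-x₁)² + (y₂-y₁)² + (z₂-z₁)²]
  = √[16² + 5² + (-4)²]
  = √[256 + 25 + 16]
  = √297
  ≈ 17.23

17.23


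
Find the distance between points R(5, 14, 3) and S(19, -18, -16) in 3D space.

d = √[(x₂-x₁)² + (y₂-y₁)² + (z₂-z₁)²]
  = √[14² + (-32)² + (-19)²]
  = √[196 + 1024 + 361]
  = √1581
  ≈ 39.76

39.76


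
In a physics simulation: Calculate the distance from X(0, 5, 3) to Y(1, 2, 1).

d = √[(x₂-x₁)² + (y₂-y₁)² + (z₂-z₁)²]
  = √[1² + (-3)² + (-2)²]
  = √[1 + 9 + 4]
  = √14
  ≈ 3.742

3.742


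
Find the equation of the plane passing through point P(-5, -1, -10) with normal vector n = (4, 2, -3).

The plane through P with normal n = (a, b, c) satisfies n·(r - P) = 0,
i.e. ax + by + cz = a·x₀ + b·y₀ + c·z₀.
d = 4·(-5) + 2·(-1) + (-3)·(-10)
  = -20 - 2 + 30
  = 8
Equation: 4x + 2y - 3z = 8

4x + 2y - 3z = 8


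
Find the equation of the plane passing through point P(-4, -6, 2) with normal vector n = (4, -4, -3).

The plane through P with normal n = (a, b, c) satisfies n·(r - P) = 0,
i.e. ax + by + cz = a·x₀ + b·y₀ + c·z₀.
d = 4·(-4) + (-4)·(-6) + (-3)·2
  = -16 + 24 - 6
  = 2
Equation: 4x - 4y - 3z = 2

4x - 4y - 3z = 2


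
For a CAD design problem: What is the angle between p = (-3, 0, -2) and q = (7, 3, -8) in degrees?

p·q = (-3)·7 + 0·3 + (-2)·(-8) = -21 + 0 + 16 = -5
|p| = √((-3)² + 0² + (-2)²) = √13 ≈ 3.606
|q| = √(7² + 3² + (-8)²) = √122 ≈ 11.05
cos θ = (p·q)/(|p||q|) = -5/(3.606·11.05) ≈ -0.1256
θ = arccos(-0.1256) ≈ 97.21°

97.21°


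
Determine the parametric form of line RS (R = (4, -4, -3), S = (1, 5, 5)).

Direction vector d = S - R = (1 - 4, 5 + 4, 5 + 3) = (-3, 9, 8)
Parametric form r = R + t·d:
x = 4 - 3t, y = -4 + 9t, z = -3 + 8t

x = 4 - 3t, y = -4 + 9t, z = -3 + 8t


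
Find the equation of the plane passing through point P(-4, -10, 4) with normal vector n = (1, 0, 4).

The plane through P with normal n = (a, b, c) satisfies n·(r - P) = 0,
i.e. ax + by + cz = a·x₀ + b·y₀ + c·z₀.
d = 1·(-4) + 0·(-10) + 4·4
  = -4 + 0 + 16
  = 12
Equation: x + 4z = 12

x + 4z = 12


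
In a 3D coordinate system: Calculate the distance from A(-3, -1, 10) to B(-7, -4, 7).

d = √[(x₂-x₁)² + (y₂-y₁)² + (z₂-z₁)²]
  = √[(-4)² + (-3)² + (-3)²]
  = √[16 + 9 + 9]
  = √34
  ≈ 5.831

5.831


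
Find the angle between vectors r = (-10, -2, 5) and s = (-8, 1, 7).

r·s = (-10)·(-8) + (-2)·1 + 5·7 = 80 - 2 + 35 = 113
|r| = √((-10)² + (-2)² + 5²) = √129 ≈ 11.36
|s| = √((-8)² + 1² + 7²) = √114 ≈ 10.68
cos θ = (r·s)/(|r||s|) = 113/(11.36·10.68) ≈ 0.9318
θ = arccos(0.9318) ≈ 21.28°

21.28°


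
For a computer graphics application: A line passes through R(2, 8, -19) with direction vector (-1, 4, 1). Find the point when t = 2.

P(t) = R + t·d
  = (2 + (-1)·2, 8 + 4·2, -19 + 1·2)
  = (2 - 2, 8 + 8, -19 + 2)
  = (0, 16, -17)

(0, 16, -17)


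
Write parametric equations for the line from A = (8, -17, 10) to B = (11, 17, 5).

Direction vector d = B - A = (11 - 8, 17 + 17, 5 - 10) = (3, 34, -5)
Parametric form r = A + t·d:
x = 8 + 3t, y = -17 + 34t, z = 10 - 5t

x = 8 + 3t, y = -17 + 34t, z = 10 - 5t


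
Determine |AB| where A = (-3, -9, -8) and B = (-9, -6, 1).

d = √[(x₂-x₁)² + (y₂-y₁)² + (z₂-z₁)²]
  = √[(-6)² + 3² + 9²]
  = √[36 + 9 + 81]
  = √126
  ≈ 11.22

11.22


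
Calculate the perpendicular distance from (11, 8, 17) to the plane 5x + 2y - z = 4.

distance = |a·x₀ + b·y₀ + c·z₀ - d| / √(a² + b² + c²)
  = |5·11 + 2·8 + (-1)·17 - 4| / √(5² + 2² + (-1)²)
  = |55 + 16 - 17 - 4| / √(25 + 4 + 1)
  = |50| / √30
  = 50 / 5.477
  ≈ 9.129

9.129


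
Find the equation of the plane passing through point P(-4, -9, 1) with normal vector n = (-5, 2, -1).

The plane through P with normal n = (a, b, c) satisfies n·(r - P) = 0,
i.e. ax + by + cz = a·x₀ + b·y₀ + c·z₀.
d = (-5)·(-4) + 2·(-9) + (-1)·1
  = 20 - 18 - 1
  = 1
Equation: -5x + 2y - z = 1

-5x + 2y - z = 1


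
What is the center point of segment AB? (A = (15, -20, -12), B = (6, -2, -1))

M = ((x₁+x₂)/2, (y₁+y₂)/2, (z₁+z₂)/2)
  = ((15 + 6)/2, (-20 - 2)/2, (-12 - 1)/2)
  = (21/2, -22/2, -13/2)
  = (10.5, -11, -6.5)

(10.5, -11, -6.5)


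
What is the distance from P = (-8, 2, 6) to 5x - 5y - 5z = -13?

distance = |a·x₀ + b·y₀ + c·z₀ - d| / √(a² + b² + c²)
  = |5·(-8) + (-5)·2 + (-5)·6 - (-13)| / √(5² + (-5)² + (-5)²)
  = |-40 - 10 - 30 + 13| / √(25 + 25 + 25)
  = |-67| / √75
  = 67 / 8.66
  ≈ 7.736

7.736


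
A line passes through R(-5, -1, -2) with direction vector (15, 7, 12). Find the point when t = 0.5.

P(t) = R + t·d
  = (-5 + 15·0.5, -1 + 7·0.5, -2 + 12·0.5)
  = (-5 + 7.5, -1 + 3.5, -2 + 6)
  = (2.5, 2.5, 4)

(2.5, 2.5, 4)


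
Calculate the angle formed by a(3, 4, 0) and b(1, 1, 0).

a·b = 3·1 + 4·1 + 0·0 = 3 + 4 + 0 = 7
|a| = √(3² + 4² + 0²) = √25 ≈ 5
|b| = √(1² + 1² + 0²) = √2 ≈ 1.414
cos θ = (a·b)/(|a||b|) = 7/(5·1.414) ≈ 0.9899
θ = arccos(0.9899) ≈ 8.13°

8.13°


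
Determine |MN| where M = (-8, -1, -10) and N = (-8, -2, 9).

d = √[(x₂-x₁)² + (y₂-y₁)² + (z₂-z₁)²]
  = √[0² + (-1)² + 19²]
  = √[0 + 1 + 361]
  = √362
  ≈ 19.03

19.03


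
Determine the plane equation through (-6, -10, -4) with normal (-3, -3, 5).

The plane through P with normal n = (a, b, c) satisfies n·(r - P) = 0,
i.e. ax + by + cz = a·x₀ + b·y₀ + c·z₀.
d = (-3)·(-6) + (-3)·(-10) + 5·(-4)
  = 18 + 30 - 20
  = 28
Equation: -3x - 3y + 5z = 28

-3x - 3y + 5z = 28


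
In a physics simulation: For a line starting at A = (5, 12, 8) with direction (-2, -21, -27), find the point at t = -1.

P(t) = A + t·d
  = (5 + (-2)·(-1), 12 + (-21)·(-1), 8 + (-27)·(-1))
  = (5 + 2, 12 + 21, 8 + 27)
  = (7, 33, 35)

(7, 33, 35)


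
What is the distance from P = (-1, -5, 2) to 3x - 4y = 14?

distance = |a·x₀ + b·y₀ + c·z₀ - d| / √(a² + b² + c²)
  = |3·(-1) + (-4)·(-5) + 0·2 - 14| / √(3² + (-4)² + 0²)
  = |-3 + 20 + 0 - 14| / √(9 + 16 + 0)
  = |3| / √25
  = 3 / 5
  ≈ 0.6

0.6


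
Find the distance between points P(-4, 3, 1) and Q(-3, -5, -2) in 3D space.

d = √[(x₂-x₁)² + (y₂-y₁)² + (z₂-z₁)²]
  = √[1² + (-8)² + (-3)²]
  = √[1 + 64 + 9]
  = √74
  ≈ 8.602

8.602


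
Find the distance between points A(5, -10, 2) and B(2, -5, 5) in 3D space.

d = √[(x₂-x₁)² + (y₂-y₁)² + (z₂-z₁)²]
  = √[(-3)² + 5² + 3²]
  = √[9 + 25 + 9]
  = √43
  ≈ 6.557

6.557


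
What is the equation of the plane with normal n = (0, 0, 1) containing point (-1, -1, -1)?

The plane through P with normal n = (a, b, c) satisfies n·(r - P) = 0,
i.e. ax + by + cz = a·x₀ + b·y₀ + c·z₀.
d = 0·(-1) + 0·(-1) + 1·(-1)
  = 0 + 0 - 1
  = -1
Equation: z = -1

z = -1


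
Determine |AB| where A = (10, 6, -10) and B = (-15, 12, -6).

d = √[(x₂-x₁)² + (y₂-y₁)² + (z₂-z₁)²]
  = √[(-25)² + 6² + 4²]
  = √[625 + 36 + 16]
  = √677
  ≈ 26.02

26.02


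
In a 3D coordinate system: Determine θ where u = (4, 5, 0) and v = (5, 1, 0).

u·v = 4·5 + 5·1 + 0·0 = 20 + 5 + 0 = 25
|u| = √(4² + 5² + 0²) = √41 ≈ 6.403
|v| = √(5² + 1² + 0²) = √26 ≈ 5.099
cos θ = (u·v)/(|u||v|) = 25/(6.403·5.099) ≈ 0.7657
θ = arccos(0.7657) ≈ 40.03°

40.03°


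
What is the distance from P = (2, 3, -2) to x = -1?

distance = |a·x₀ + b·y₀ + c·z₀ - d| / √(a² + b² + c²)
  = |1·2 + 0·3 + 0·(-2) - (-1)| / √(1² + 0² + 0²)
  = |2 + 0 + 0 + 1| / √(1 + 0 + 0)
  = |3| / √1
  = 3 / 1
  ≈ 3

3


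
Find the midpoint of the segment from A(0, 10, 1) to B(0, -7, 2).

M = ((x₁+x₂)/2, (y₁+y₂)/2, (z₁+z₂)/2)
  = ((0 + 0)/2, (10 - 7)/2, (1 + 2)/2)
  = (0/2, 3/2, 3/2)
  = (0, 1.5, 1.5)

(0, 1.5, 1.5)


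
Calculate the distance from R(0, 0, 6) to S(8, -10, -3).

d = √[(x₂-x₁)² + (y₂-y₁)² + (z₂-z₁)²]
  = √[8² + (-10)² + (-9)²]
  = √[64 + 100 + 81]
  = √245
  ≈ 15.65

15.65


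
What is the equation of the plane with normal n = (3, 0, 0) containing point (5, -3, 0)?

The plane through P with normal n = (a, b, c) satisfies n·(r - P) = 0,
i.e. ax + by + cz = a·x₀ + b·y₀ + c·z₀.
d = 3·5 + 0·(-3) + 0·0
  = 15 + 0 + 0
  = 15
Equation: 3x = 15

3x = 15


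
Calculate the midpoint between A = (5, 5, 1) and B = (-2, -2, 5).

M = ((x₁+x₂)/2, (y₁+y₂)/2, (z₁+z₂)/2)
  = ((5 - 2)/2, (5 - 2)/2, (1 + 5)/2)
  = (3/2, 3/2, 6/2)
  = (1.5, 1.5, 3)

(1.5, 1.5, 3)


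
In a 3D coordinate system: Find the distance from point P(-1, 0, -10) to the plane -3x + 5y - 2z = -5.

distance = |a·x₀ + b·y₀ + c·z₀ - d| / √(a² + b² + c²)
  = |(-3)·(-1) + 5·0 + (-2)·(-10) - (-5)| / √((-3)² + 5² + (-2)²)
  = |3 + 0 + 20 + 5| / √(9 + 25 + 4)
  = |28| / √38
  = 28 / 6.164
  ≈ 4.542

4.542


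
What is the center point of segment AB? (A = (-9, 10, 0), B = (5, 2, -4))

M = ((x₁+x₂)/2, (y₁+y₂)/2, (z₁+z₂)/2)
  = ((-9 + 5)/2, (10 + 2)/2, (0 - 4)/2)
  = (-4/2, 12/2, -4/2)
  = (-2, 6, -2)

(-2, 6, -2)


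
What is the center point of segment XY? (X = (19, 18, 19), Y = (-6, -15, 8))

M = ((x₁+x₂)/2, (y₁+y₂)/2, (z₁+z₂)/2)
  = ((19 - 6)/2, (18 - 15)/2, (19 + 8)/2)
  = (13/2, 3/2, 27/2)
  = (6.5, 1.5, 13.5)

(6.5, 1.5, 13.5)


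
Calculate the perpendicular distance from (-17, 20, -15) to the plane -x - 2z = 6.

distance = |a·x₀ + b·y₀ + c·z₀ - d| / √(a² + b² + c²)
  = |(-1)·(-17) + 0·20 + (-2)·(-15) - 6| / √((-1)² + 0² + (-2)²)
  = |17 + 0 + 30 - 6| / √(1 + 0 + 4)
  = |41| / √5
  = 41 / 2.236
  ≈ 18.34

18.34


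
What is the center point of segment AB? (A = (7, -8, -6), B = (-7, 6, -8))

M = ((x₁+x₂)/2, (y₁+y₂)/2, (z₁+z₂)/2)
  = ((7 - 7)/2, (-8 + 6)/2, (-6 - 8)/2)
  = (0/2, -2/2, -14/2)
  = (0, -1, -7)

(0, -1, -7)


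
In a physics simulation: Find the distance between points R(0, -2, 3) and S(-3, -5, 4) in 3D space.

d = √[(x₂-x₁)² + (y₂-y₁)² + (z₂-z₁)²]
  = √[(-3)² + (-3)² + 1²]
  = √[9 + 9 + 1]
  = √19
  ≈ 4.359

4.359


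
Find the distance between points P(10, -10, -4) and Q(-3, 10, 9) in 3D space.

d = √[(x₂-x₁)² + (y₂-y₁)² + (z₂-z₁)²]
  = √[(-13)² + 20² + 13²]
  = √[169 + 400 + 169]
  = √738
  ≈ 27.17

27.17


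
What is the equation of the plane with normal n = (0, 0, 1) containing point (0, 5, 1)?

The plane through P with normal n = (a, b, c) satisfies n·(r - P) = 0,
i.e. ax + by + cz = a·x₀ + b·y₀ + c·z₀.
d = 0·0 + 0·5 + 1·1
  = 0 + 0 + 1
  = 1
Equation: z = 1

z = 1


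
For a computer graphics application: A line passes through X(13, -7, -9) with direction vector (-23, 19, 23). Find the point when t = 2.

P(t) = X + t·d
  = (13 + (-23)·2, -7 + 19·2, -9 + 23·2)
  = (13 - 46, -7 + 38, -9 + 46)
  = (-33, 31, 37)

(-33, 31, 37)


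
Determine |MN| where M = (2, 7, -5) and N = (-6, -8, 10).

d = √[(x₂-x₁)² + (y₂-y₁)² + (z₂-z₁)²]
  = √[(-8)² + (-15)² + 15²]
  = √[64 + 225 + 225]
  = √514
  ≈ 22.67

22.67


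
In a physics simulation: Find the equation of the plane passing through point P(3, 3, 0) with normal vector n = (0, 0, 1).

The plane through P with normal n = (a, b, c) satisfies n·(r - P) = 0,
i.e. ax + by + cz = a·x₀ + b·y₀ + c·z₀.
d = 0·3 + 0·3 + 1·0
  = 0 + 0 + 0
  = 0
Equation: z = 0

z = 0


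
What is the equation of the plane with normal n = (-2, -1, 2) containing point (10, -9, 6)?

The plane through P with normal n = (a, b, c) satisfies n·(r - P) = 0,
i.e. ax + by + cz = a·x₀ + b·y₀ + c·z₀.
d = (-2)·10 + (-1)·(-9) + 2·6
  = -20 + 9 + 12
  = 1
Equation: -2x - y + 2z = 1

-2x - y + 2z = 1


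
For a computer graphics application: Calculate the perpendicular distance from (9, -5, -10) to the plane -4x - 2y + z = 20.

distance = |a·x₀ + b·y₀ + c·z₀ - d| / √(a² + b² + c²)
  = |(-4)·9 + (-2)·(-5) + 1·(-10) - 20| / √((-4)² + (-2)² + 1²)
  = |-36 + 10 - 10 - 20| / √(16 + 4 + 1)
  = |-56| / √21
  = 56 / 4.583
  ≈ 12.22

12.22


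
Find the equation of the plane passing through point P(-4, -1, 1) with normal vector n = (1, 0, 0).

The plane through P with normal n = (a, b, c) satisfies n·(r - P) = 0,
i.e. ax + by + cz = a·x₀ + b·y₀ + c·z₀.
d = 1·(-4) + 0·(-1) + 0·1
  = -4 + 0 + 0
  = -4
Equation: x = -4

x = -4


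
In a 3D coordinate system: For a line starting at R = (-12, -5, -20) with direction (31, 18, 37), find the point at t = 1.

P(t) = R + t·d
  = (-12 + 31·1, -5 + 18·1, -20 + 37·1)
  = (-12 + 31, -5 + 18, -20 + 37)
  = (19, 13, 17)

(19, 13, 17)


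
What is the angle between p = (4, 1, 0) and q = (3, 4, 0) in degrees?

p·q = 4·3 + 1·4 + 0·0 = 12 + 4 + 0 = 16
|p| = √(4² + 1² + 0²) = √17 ≈ 4.123
|q| = √(3² + 4² + 0²) = √25 ≈ 5
cos θ = (p·q)/(|p||q|) = 16/(4.123·5) ≈ 0.7761
θ = arccos(0.7761) ≈ 39.09°

39.09°


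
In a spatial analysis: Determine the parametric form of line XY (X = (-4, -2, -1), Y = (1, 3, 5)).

Direction vector d = Y - X = (1 + 4, 3 + 2, 5 + 1) = (5, 5, 6)
Parametric form r = X + t·d:
x = -4 + 5t, y = -2 + 5t, z = -1 + 6t

x = -4 + 5t, y = -2 + 5t, z = -1 + 6t


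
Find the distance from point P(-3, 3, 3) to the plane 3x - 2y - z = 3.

distance = |a·x₀ + b·y₀ + c·z₀ - d| / √(a² + b² + c²)
  = |3·(-3) + (-2)·3 + (-1)·3 - 3| / √(3² + (-2)² + (-1)²)
  = |-9 - 6 - 3 - 3| / √(9 + 4 + 1)
  = |-21| / √14
  = 21 / 3.742
  ≈ 5.612

5.612


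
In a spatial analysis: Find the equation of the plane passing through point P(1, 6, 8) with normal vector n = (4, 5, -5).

The plane through P with normal n = (a, b, c) satisfies n·(r - P) = 0,
i.e. ax + by + cz = a·x₀ + b·y₀ + c·z₀.
d = 4·1 + 5·6 + (-5)·8
  = 4 + 30 - 40
  = -6
Equation: 4x + 5y - 5z = -6

4x + 5y - 5z = -6


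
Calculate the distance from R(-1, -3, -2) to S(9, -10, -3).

d = √[(x₂-x₁)² + (y₂-y₁)² + (z₂-z₁)²]
  = √[10² + (-7)² + (-1)²]
  = √[100 + 49 + 1]
  = √150
  ≈ 12.25

12.25


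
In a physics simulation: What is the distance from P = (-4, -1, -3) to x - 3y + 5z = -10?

distance = |a·x₀ + b·y₀ + c·z₀ - d| / √(a² + b² + c²)
  = |1·(-4) + (-3)·(-1) + 5·(-3) - (-10)| / √(1² + (-3)² + 5²)
  = |-4 + 3 - 15 + 10| / √(1 + 9 + 25)
  = |-6| / √35
  = 6 / 5.916
  ≈ 1.014

1.014


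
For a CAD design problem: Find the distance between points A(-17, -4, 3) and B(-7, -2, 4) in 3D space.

d = √[(x₂-x₁)² + (y₂-y₁)² + (z₂-z₁)²]
  = √[10² + 2² + 1²]
  = √[100 + 4 + 1]
  = √105
  ≈ 10.25

10.25


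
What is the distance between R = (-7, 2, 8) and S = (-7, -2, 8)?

d = √[(x₂-x₁)² + (y₂-y₁)² + (z₂-z₁)²]
  = √[0² + (-4)² + 0²]
  = √[0 + 16 + 0]
  = √16
  ≈ 4

4


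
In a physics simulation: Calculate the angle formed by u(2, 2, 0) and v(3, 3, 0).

u·v = 2·3 + 2·3 + 0·0 = 6 + 6 + 0 = 12
|u| = √(2² + 2² + 0²) = √8 ≈ 2.828
|v| = √(3² + 3² + 0²) = √18 ≈ 4.243
cos θ = (u·v)/(|u||v|) = 12/(2.828·4.243) ≈ 1
θ = arccos(1) ≈ 0°

0°


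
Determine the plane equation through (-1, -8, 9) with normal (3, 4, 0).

The plane through P with normal n = (a, b, c) satisfies n·(r - P) = 0,
i.e. ax + by + cz = a·x₀ + b·y₀ + c·z₀.
d = 3·(-1) + 4·(-8) + 0·9
  = -3 - 32 + 0
  = -35
Equation: 3x + 4y = -35

3x + 4y = -35


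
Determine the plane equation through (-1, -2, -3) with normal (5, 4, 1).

The plane through P with normal n = (a, b, c) satisfies n·(r - P) = 0,
i.e. ax + by + cz = a·x₀ + b·y₀ + c·z₀.
d = 5·(-1) + 4·(-2) + 1·(-3)
  = -5 - 8 - 3
  = -16
Equation: 5x + 4y + z = -16

5x + 4y + z = -16


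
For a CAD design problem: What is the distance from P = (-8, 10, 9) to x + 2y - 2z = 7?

distance = |a·x₀ + b·y₀ + c·z₀ - d| / √(a² + b² + c²)
  = |1·(-8) + 2·10 + (-2)·9 - 7| / √(1² + 2² + (-2)²)
  = |-8 + 20 - 18 - 7| / √(1 + 4 + 4)
  = |-13| / √9
  = 13 / 3
  ≈ 4.333

4.333


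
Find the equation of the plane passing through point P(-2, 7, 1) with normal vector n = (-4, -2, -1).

The plane through P with normal n = (a, b, c) satisfies n·(r - P) = 0,
i.e. ax + by + cz = a·x₀ + b·y₀ + c·z₀.
d = (-4)·(-2) + (-2)·7 + (-1)·1
  = 8 - 14 - 1
  = -7
Equation: -4x - 2y - z = -7

-4x - 2y - z = -7


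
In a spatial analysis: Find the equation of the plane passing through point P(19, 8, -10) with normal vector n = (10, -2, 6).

The plane through P with normal n = (a, b, c) satisfies n·(r - P) = 0,
i.e. ax + by + cz = a·x₀ + b·y₀ + c·z₀.
d = 10·19 + (-2)·8 + 6·(-10)
  = 190 - 16 - 60
  = 114
Equation: 10x - 2y + 6z = 114

10x - 2y + 6z = 114


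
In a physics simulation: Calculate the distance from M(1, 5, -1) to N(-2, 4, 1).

d = √[(x₂-x₁)² + (y₂-y₁)² + (z₂-z₁)²]
  = √[(-3)² + (-1)² + 2²]
  = √[9 + 1 + 4]
  = √14
  ≈ 3.742

3.742


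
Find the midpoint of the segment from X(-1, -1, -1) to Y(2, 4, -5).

M = ((x₁+x₂)/2, (y₁+y₂)/2, (z₁+z₂)/2)
  = ((-1 + 2)/2, (-1 + 4)/2, (-1 - 5)/2)
  = (1/2, 3/2, -6/2)
  = (0.5, 1.5, -3)

(0.5, 1.5, -3)


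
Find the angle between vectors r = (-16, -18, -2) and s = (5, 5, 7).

r·s = (-16)·5 + (-18)·5 + (-2)·7 = -80 - 90 - 14 = -184
|r| = √((-16)² + (-18)² + (-2)²) = √584 ≈ 24.17
|s| = √(5² + 5² + 7²) = √99 ≈ 9.95
cos θ = (r·s)/(|r||s|) = -184/(24.17·9.95) ≈ -0.7652
θ = arccos(-0.7652) ≈ 139.9°

139.9°


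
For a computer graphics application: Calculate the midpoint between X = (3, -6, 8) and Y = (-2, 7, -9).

M = ((x₁+x₂)/2, (y₁+y₂)/2, (z₁+z₂)/2)
  = ((3 - 2)/2, (-6 + 7)/2, (8 - 9)/2)
  = (1/2, 1/2, -1/2)
  = (0.5, 0.5, -0.5)

(0.5, 0.5, -0.5)


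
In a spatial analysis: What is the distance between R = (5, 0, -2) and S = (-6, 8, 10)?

d = √[(x₂-x₁)² + (y₂-y₁)² + (z₂-z₁)²]
  = √[(-11)² + 8² + 12²]
  = √[121 + 64 + 144]
  = √329
  ≈ 18.14

18.14


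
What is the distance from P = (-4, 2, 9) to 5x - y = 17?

distance = |a·x₀ + b·y₀ + c·z₀ - d| / √(a² + b² + c²)
  = |5·(-4) + (-1)·2 + 0·9 - 17| / √(5² + (-1)² + 0²)
  = |-20 - 2 + 0 - 17| / √(25 + 1 + 0)
  = |-39| / √26
  = 39 / 5.099
  ≈ 7.649

7.649


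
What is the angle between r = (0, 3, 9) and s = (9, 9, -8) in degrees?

r·s = 0·9 + 3·9 + 9·(-8) = 0 + 27 - 72 = -45
|r| = √(0² + 3² + 9²) = √90 ≈ 9.487
|s| = √(9² + 9² + (-8)²) = √226 ≈ 15.03
cos θ = (r·s)/(|r||s|) = -45/(9.487·15.03) ≈ -0.3155
θ = arccos(-0.3155) ≈ 108.4°

108.4°


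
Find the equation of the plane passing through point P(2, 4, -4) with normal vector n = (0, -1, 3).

The plane through P with normal n = (a, b, c) satisfies n·(r - P) = 0,
i.e. ax + by + cz = a·x₀ + b·y₀ + c·z₀.
d = 0·2 + (-1)·4 + 3·(-4)
  = 0 - 4 - 12
  = -16
Equation: -y + 3z = -16

-y + 3z = -16


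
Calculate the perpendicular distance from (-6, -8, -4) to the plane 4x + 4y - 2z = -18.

distance = |a·x₀ + b·y₀ + c·z₀ - d| / √(a² + b² + c²)
  = |4·(-6) + 4·(-8) + (-2)·(-4) - (-18)| / √(4² + 4² + (-2)²)
  = |-24 - 32 + 8 + 18| / √(16 + 16 + 4)
  = |-30| / √36
  = 30 / 6
  ≈ 5

5


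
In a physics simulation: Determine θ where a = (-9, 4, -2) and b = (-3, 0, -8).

a·b = (-9)·(-3) + 4·0 + (-2)·(-8) = 27 + 0 + 16 = 43
|a| = √((-9)² + 4² + (-2)²) = √101 ≈ 10.05
|b| = √((-3)² + 0² + (-8)²) = √73 ≈ 8.544
cos θ = (a·b)/(|a||b|) = 43/(10.05·8.544) ≈ 0.5008
θ = arccos(0.5008) ≈ 59.95°

59.95°


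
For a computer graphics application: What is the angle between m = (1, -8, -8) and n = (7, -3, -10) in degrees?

m·n = 1·7 + (-8)·(-3) + (-8)·(-10) = 7 + 24 + 80 = 111
|m| = √(1² + (-8)² + (-8)²) = √129 ≈ 11.36
|n| = √(7² + (-3)² + (-10)²) = √158 ≈ 12.57
cos θ = (m·n)/(|m||n|) = 111/(11.36·12.57) ≈ 0.7775
θ = arccos(0.7775) ≈ 38.97°

38.97°


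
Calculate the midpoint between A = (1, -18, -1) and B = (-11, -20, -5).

M = ((x₁+x₂)/2, (y₁+y₂)/2, (z₁+z₂)/2)
  = ((1 - 11)/2, (-18 - 20)/2, (-1 - 5)/2)
  = (-10/2, -38/2, -6/2)
  = (-5, -19, -3)

(-5, -19, -3)


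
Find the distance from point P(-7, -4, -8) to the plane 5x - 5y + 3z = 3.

distance = |a·x₀ + b·y₀ + c·z₀ - d| / √(a² + b² + c²)
  = |5·(-7) + (-5)·(-4) + 3·(-8) - 3| / √(5² + (-5)² + 3²)
  = |-35 + 20 - 24 - 3| / √(25 + 25 + 9)
  = |-42| / √59
  = 42 / 7.681
  ≈ 5.468

5.468


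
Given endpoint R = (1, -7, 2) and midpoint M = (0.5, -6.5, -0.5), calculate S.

S = 2M - R
  = (2·0.5 - 1, 2·(-6.5) - (-7), 2·(-0.5) - 2)
  = (1 - 1, -13 + 7, -1 - 2)
  = (0, -6, -3)

(0, -6, -3)


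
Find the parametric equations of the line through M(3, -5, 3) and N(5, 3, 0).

Direction vector d = N - M = (5 - 3, 3 + 5, 0 - 3) = (2, 8, -3)
Parametric form r = M + t·d:
x = 3 + 2t, y = -5 + 8t, z = 3 - 3t

x = 3 + 2t, y = -5 + 8t, z = 3 - 3t


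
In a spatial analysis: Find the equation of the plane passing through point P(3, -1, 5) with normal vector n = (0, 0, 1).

The plane through P with normal n = (a, b, c) satisfies n·(r - P) = 0,
i.e. ax + by + cz = a·x₀ + b·y₀ + c·z₀.
d = 0·3 + 0·(-1) + 1·5
  = 0 + 0 + 5
  = 5
Equation: z = 5

z = 5


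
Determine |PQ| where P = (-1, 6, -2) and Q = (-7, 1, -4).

d = √[(x₂-x₁)² + (y₂-y₁)² + (z₂-z₁)²]
  = √[(-6)² + (-5)² + (-2)²]
  = √[36 + 25 + 4]
  = √65
  ≈ 8.062

8.062


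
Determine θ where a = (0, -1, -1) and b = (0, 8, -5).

a·b = 0·0 + (-1)·8 + (-1)·(-5) = 0 - 8 + 5 = -3
|a| = √(0² + (-1)² + (-1)²) = √2 ≈ 1.414
|b| = √(0² + 8² + (-5)²) = √89 ≈ 9.434
cos θ = (a·b)/(|a||b|) = -3/(1.414·9.434) ≈ -0.2249
θ = arccos(-0.2249) ≈ 103°

103°


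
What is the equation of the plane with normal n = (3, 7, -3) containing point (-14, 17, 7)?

The plane through P with normal n = (a, b, c) satisfies n·(r - P) = 0,
i.e. ax + by + cz = a·x₀ + b·y₀ + c·z₀.
d = 3·(-14) + 7·17 + (-3)·7
  = -42 + 119 - 21
  = 56
Equation: 3x + 7y - 3z = 56

3x + 7y - 3z = 56


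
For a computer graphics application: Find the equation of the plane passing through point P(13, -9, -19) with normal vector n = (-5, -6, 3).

The plane through P with normal n = (a, b, c) satisfies n·(r - P) = 0,
i.e. ax + by + cz = a·x₀ + b·y₀ + c·z₀.
d = (-5)·13 + (-6)·(-9) + 3·(-19)
  = -65 + 54 - 57
  = -68
Equation: -5x - 6y + 3z = -68

-5x - 6y + 3z = -68


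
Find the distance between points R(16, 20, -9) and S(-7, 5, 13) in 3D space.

d = √[(x₂-x₁)² + (y₂-y₁)² + (z₂-z₁)²]
  = √[(-23)² + (-15)² + 22²]
  = √[529 + 225 + 484]
  = √1238
  ≈ 35.19

35.19


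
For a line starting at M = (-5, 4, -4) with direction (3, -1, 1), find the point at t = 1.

P(t) = M + t·d
  = (-5 + 3·1, 4 + (-1)·1, -4 + 1·1)
  = (-5 + 3, 4 - 1, -4 + 1)
  = (-2, 3, -3)

(-2, 3, -3)


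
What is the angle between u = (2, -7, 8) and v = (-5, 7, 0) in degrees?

u·v = 2·(-5) + (-7)·7 + 8·0 = -10 - 49 + 0 = -59
|u| = √(2² + (-7)² + 8²) = √117 ≈ 10.82
|v| = √((-5)² + 7² + 0²) = √74 ≈ 8.602
cos θ = (u·v)/(|u||v|) = -59/(10.82·8.602) ≈ -0.6341
θ = arccos(-0.6341) ≈ 129.4°

129.4°


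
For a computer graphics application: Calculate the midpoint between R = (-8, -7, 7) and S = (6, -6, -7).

M = ((x₁+x₂)/2, (y₁+y₂)/2, (z₁+z₂)/2)
  = ((-8 + 6)/2, (-7 - 6)/2, (7 - 7)/2)
  = (-2/2, -13/2, 0/2)
  = (-1, -6.5, 0)

(-1, -6.5, 0)


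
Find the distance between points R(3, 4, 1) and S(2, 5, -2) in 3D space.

d = √[(x₂-x₁)² + (y₂-y₁)² + (z₂-z₁)²]
  = √[(-1)² + 1² + (-3)²]
  = √[1 + 1 + 9]
  = √11
  ≈ 3.317

3.317


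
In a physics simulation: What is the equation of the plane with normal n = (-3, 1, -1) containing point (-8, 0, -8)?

The plane through P with normal n = (a, b, c) satisfies n·(r - P) = 0,
i.e. ax + by + cz = a·x₀ + b·y₀ + c·z₀.
d = (-3)·(-8) + 1·0 + (-1)·(-8)
  = 24 + 0 + 8
  = 32
Equation: -3x + y - z = 32

-3x + y - z = 32


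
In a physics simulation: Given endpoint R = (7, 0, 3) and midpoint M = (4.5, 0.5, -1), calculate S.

S = 2M - R
  = (2·4.5 - 7, 2·0.5 - 0, 2·(-1) - 3)
  = (9 - 7, 1 + 0, -2 - 3)
  = (2, 1, -5)

(2, 1, -5)


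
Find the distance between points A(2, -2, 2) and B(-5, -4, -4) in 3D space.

d = √[(x₂-x₁)² + (y₂-y₁)² + (z₂-z₁)²]
  = √[(-7)² + (-2)² + (-6)²]
  = √[49 + 4 + 36]
  = √89
  ≈ 9.434

9.434
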